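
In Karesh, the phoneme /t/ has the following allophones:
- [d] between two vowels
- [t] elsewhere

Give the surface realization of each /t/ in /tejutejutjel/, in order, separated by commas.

Occurrence 1 (position 1): no conditioning environment matches → elsewhere allophone [t].
Occurrence 2 (position 5): between two vowels → [d].
Occurrence 3 (position 9): no conditioning environment matches → elsewhere allophone [t].

[t], [d], [t]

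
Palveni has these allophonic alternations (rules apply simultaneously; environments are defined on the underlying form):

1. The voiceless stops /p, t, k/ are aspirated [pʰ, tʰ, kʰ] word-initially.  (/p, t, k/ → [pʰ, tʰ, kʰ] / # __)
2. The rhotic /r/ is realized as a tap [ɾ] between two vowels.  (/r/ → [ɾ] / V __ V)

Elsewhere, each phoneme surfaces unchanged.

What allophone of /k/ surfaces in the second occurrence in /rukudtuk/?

[k]

/k/ (word-final): rule 1 targets it, but not word-initially → unchanged [k].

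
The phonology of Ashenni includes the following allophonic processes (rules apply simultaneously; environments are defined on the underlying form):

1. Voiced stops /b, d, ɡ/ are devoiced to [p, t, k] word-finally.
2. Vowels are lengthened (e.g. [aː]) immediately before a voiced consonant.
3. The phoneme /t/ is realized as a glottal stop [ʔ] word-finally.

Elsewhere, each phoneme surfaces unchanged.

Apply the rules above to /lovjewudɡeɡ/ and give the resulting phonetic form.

/l/ stays [l].
Rule 2 applies to /o/ (between /l/ and /v/: before a voiced consonant) → [oː].
/v/ (between /o/ and /j/) is unaffected → [v].
/j/ — not in any rule's target class → [j].
/e/ (between /j/ and /w/) occurs before a voiced consonant → [eː] by rule 2.
/w/ (between /e/ and /u/): no rule targets it → [w].
/u/ meets the environment for rule 2 (before a voiced consonant) → [uː].
/d/ (between /u/ and /ɡ/): rule 1 targets it, but not word-finally → unchanged [d].
/ɡ/ (between /d/ and /e/) fails the environment for rule 1, so it stays [ɡ].
/e/ (between /ɡ/ and /ɡ/) occurs before a voiced consonant → [eː] by rule 2.
/ɡ/ — word-final, word-finally — surfaces as [k] (rule 1).

[loːvjeːwuːdɡeːk]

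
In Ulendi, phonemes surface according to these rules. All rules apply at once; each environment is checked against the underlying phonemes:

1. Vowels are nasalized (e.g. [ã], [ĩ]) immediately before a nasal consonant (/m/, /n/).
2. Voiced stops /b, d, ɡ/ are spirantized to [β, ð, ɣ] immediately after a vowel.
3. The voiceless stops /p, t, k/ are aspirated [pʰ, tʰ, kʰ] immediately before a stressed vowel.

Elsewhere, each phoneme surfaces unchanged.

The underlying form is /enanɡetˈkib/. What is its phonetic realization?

/e/ (word-initial) occurs before a nasal consonant → [ẽ] by rule 1.
/n/ — not in any rule's target class → [n].
/a/ meets the environment for rule 1 (before a nasal consonant) → [ã].
/n/ (between /a/ and /ɡ/) is unaffected → [n].
/ɡ/ (between /n/ and /e/) fails the environment for rule 2, so it stays [ɡ].
/e/ (between /ɡ/ and /t/): rule 1 targets it, but not before a nasal consonant → unchanged [e].
/t/ (between /e/ and /k/) is in the target of rule 3 but the environment (immediately before a stressed vowel) is not met → [t].
/k/ (between /t/ and /i/) occurs immediately before a stressed vowel → [kʰ] by rule 3.
/i/ (between /k/ and /b/) fails the environment for rule 1, so it stays [i].
/b/ (word-final) occurs immediately after a vowel → [β] by rule 2.

[ẽnãnɡetˈkʰiβ]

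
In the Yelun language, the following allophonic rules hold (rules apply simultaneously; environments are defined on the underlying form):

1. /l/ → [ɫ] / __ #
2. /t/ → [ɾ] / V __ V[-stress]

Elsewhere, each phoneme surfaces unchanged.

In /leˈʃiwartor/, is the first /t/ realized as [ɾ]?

No

/t/ (between /r/ and /o/): rule 2 targets it, but not between a vowel and a following unstressed vowel → unchanged [t].
The actual realization is [t], not [ɾ].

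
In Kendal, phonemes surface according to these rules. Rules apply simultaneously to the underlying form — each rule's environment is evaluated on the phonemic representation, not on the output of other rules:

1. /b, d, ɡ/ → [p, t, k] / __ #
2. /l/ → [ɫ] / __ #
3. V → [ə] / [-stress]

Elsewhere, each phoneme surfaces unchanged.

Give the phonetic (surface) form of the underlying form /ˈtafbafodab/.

[ˈtafbəfədəp]

/a/ (between /t/ and /f/) is in the target of rule 3 but the environment (in an unstressed syllable) is not met → [a].
/b/ (between /f/ and /a/) is in the target of rule 1 but the environment (word-finally) is not met → [b].
/a/ meets the environment for rule 3 (in an unstressed syllable) → [ə].
/o/ meets the environment for rule 3 (in an unstressed syllable) → [ə].
/d/ (between /o/ and /a/): rule 1 targets it, but not word-finally → unchanged [d].
/a/ — between /d/ and /b/, in an unstressed syllable — surfaces as [ə] (rule 3).
/b/ — word-final, word-finally — surfaces as [p] (rule 1).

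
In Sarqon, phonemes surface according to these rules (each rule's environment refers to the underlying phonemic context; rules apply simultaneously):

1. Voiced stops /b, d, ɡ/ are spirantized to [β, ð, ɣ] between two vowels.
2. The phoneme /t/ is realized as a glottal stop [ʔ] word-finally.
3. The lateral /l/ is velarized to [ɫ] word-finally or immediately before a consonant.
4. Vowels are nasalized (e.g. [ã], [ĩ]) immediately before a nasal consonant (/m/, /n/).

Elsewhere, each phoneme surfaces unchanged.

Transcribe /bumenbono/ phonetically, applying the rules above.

/b/ (word-initial) is in the target of rule 1 but the environment (between two vowels) is not met → [b].
/u/ — between /b/ and /m/, before a nasal consonant — surfaces as [ũ] (rule 4).
/m/ (between /u/ and /e/) is unaffected → [m].
/e/ — between /m/ and /n/, before a nasal consonant — surfaces as [ẽ] (rule 4).
/n/ — not in any rule's target class → [n].
/b/ — between /n/ and /o/; rule 1 does not apply here → [b].
/o/ (between /b/ and /n/) occurs before a nasal consonant → [õ] by rule 4.
/n/ (between /o/ and /o/): no rule targets it → [n].
/o/ (word-final) fails the environment for rule 4, so it stays [o].

[bũmẽnbõno]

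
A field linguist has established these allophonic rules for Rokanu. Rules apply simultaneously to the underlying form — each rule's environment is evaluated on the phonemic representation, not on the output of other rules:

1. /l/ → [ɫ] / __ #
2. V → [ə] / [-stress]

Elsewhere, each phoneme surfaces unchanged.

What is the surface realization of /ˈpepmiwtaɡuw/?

/p/ — not in any rule's target class → [p].
/e/ (between /p/ and /p/) is in the target of rule 2 but the environment (in an unstressed syllable) is not met → [e].
/p/ (between /e/ and /m/) is unaffected → [p].
/m/ (between /p/ and /i/): no rule targets it → [m].
/i/ — between /m/ and /w/, in an unstressed syllable — surfaces as [ə] (rule 2).
/w/ — not in any rule's target class → [w].
/t/ stays [t].
/a/ meets the environment for rule 2 (in an unstressed syllable) → [ə].
/ɡ/ stays [ɡ].
Rule 2 applies to /u/ (between /ɡ/ and /w/: in an unstressed syllable) → [ə].
/w/ (word-final) is unaffected → [w].

[ˈpepməwtəɡəw]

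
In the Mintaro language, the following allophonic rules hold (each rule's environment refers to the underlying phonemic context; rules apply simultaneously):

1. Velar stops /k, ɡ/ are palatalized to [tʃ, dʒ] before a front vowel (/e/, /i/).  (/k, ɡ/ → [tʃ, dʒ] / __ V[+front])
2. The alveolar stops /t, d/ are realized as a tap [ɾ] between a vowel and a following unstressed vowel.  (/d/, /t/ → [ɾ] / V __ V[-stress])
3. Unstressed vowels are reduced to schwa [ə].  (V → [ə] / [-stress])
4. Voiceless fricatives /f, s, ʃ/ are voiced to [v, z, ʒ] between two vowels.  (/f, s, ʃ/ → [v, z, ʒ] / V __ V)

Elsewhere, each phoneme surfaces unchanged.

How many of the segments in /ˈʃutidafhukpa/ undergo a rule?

Segments that undergo a rule: /t/ → [ɾ] (rule 2); /i/ → [ə] (rule 3); /d/ → [ɾ] (rule 2); /a/ → [ə] (rule 3); /u/ → [ə] (rule 3); /a/ → [ə] (rule 3).
All other segments surface unchanged.

6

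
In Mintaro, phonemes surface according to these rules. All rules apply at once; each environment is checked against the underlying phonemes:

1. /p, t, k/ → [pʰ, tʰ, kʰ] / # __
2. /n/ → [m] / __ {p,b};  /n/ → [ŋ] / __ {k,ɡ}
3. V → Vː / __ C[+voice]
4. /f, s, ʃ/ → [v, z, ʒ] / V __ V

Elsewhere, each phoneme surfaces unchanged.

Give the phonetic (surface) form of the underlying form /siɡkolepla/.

[siːɡkoːlepla]

/s/ (word-initial) is in the target of rule 4 but the environment (between two vowels) is not met → [s].
/i/ (between /s/ and /ɡ/): before a voiced consonant, so rule 3 applies → [iː].
/k/ (between /ɡ/ and /o/): rule 1 targets it, but not word-initially → unchanged [k].
Rule 3 applies to /o/ (between /k/ and /l/: before a voiced consonant) → [oː].
/e/ — between /l/ and /p/; rule 3 does not apply here → [e].
/p/ (between /e/ and /l/) fails the environment for rule 1, so it stays [p].
/a/ (word-final): rule 3 targets it, but not before a voiced consonant → unchanged [a].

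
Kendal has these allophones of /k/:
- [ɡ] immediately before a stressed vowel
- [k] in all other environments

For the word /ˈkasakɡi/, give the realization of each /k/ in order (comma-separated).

[ɡ], [k]

Occurrence 1 (position 1): immediately before a stressed vowel → [ɡ].
Occurrence 2 (position 5): no conditioning environment matches → elsewhere allophone [k].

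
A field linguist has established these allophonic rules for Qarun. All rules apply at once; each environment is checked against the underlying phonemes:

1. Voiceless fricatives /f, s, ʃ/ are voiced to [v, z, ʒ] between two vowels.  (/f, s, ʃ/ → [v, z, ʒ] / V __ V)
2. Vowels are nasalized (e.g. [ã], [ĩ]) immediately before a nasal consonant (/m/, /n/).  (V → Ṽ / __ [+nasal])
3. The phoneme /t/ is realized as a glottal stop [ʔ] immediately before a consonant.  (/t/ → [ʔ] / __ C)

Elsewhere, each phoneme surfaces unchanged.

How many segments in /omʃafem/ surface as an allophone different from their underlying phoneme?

3

Segments that undergo a rule: /o/ → [õ] (rule 2); /f/ → [v] (rule 1); /e/ → [ẽ] (rule 2).
All other segments surface unchanged.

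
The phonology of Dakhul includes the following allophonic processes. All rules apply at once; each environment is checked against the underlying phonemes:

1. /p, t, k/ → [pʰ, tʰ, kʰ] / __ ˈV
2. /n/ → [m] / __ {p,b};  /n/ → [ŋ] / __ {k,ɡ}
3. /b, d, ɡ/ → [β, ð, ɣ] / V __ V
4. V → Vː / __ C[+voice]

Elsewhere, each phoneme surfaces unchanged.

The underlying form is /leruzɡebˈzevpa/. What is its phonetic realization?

/l/ — not in any rule's target class → [l].
/e/ (between /l/ and /r/): before a voiced consonant, so rule 4 applies → [eː].
/r/ stays [r].
/u/ (between /r/ and /z/): before a voiced consonant, so rule 4 applies → [uː].
/z/ (between /u/ and /ɡ/): no rule targets it → [z].
/ɡ/ — between /z/ and /e/; rule 3 does not apply here → [ɡ].
/e/ (between /ɡ/ and /b/): before a voiced consonant, so rule 4 applies → [eː].
/b/ (between /e/ and /z/): rule 3 targets it, but not between two vowels → unchanged [b].
/z/ (between /b/ and /e/) is unaffected → [z].
/e/ — between /z/ and /v/, before a voiced consonant — surfaces as [eː] (rule 4).
/v/ — not in any rule's target class → [v].
/p/ (between /v/ and /a/): rule 1 targets it, but not immediately before a stressed vowel → unchanged [p].
/a/ (word-final) fails the environment for rule 4, so it stays [a].

[leːruːzɡeːbˈzeːvpa]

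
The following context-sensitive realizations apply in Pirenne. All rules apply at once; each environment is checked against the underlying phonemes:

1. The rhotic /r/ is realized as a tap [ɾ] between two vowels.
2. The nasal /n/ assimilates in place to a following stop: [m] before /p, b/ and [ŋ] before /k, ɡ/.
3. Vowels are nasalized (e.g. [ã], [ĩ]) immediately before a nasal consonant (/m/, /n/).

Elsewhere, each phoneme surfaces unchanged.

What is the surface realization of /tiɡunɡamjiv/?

[tiɡũŋɡãmjiv]

/i/ (between /t/ and /ɡ/) is in the target of rule 3 but the environment (before a nasal consonant) is not met → [i].
Rule 3 applies to /u/ (between /ɡ/ and /n/: before a nasal consonant) → [ũ].
/n/ (between /u/ and /ɡ/) occurs before a labial or velar stop → [ŋ] by rule 2.
/a/ meets the environment for rule 3 (before a nasal consonant) → [ã].
/i/ (between /j/ and /v/) fails the environment for rule 3, so it stays [i].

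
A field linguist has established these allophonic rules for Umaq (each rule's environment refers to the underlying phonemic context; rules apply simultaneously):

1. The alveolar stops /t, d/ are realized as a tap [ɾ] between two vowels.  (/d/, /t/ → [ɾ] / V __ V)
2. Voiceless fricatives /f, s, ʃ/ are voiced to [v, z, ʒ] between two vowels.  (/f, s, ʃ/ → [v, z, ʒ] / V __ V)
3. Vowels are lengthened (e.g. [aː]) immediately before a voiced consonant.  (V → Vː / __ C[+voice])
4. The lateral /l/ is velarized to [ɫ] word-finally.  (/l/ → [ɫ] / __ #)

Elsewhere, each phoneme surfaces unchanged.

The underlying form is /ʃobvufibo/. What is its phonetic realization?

[ʃoːbvuviːbo]

/ʃ/ — word-initial; rule 2 does not apply here → [ʃ].
Rule 3 applies to /o/ (between /ʃ/ and /b/: before a voiced consonant) → [oː].
/b/ — not in any rule's target class → [b].
/v/ (between /b/ and /u/): no rule targets it → [v].
/u/ — between /v/ and /f/; rule 3 does not apply here → [u].
/f/ (between /u/ and /i/) occurs between two vowels → [v] by rule 2.
/i/ meets the environment for rule 3 (before a voiced consonant) → [iː].
/b/ (between /i/ and /o/) is unaffected → [b].
/o/ (word-final) fails the environment for rule 3, so it stays [o].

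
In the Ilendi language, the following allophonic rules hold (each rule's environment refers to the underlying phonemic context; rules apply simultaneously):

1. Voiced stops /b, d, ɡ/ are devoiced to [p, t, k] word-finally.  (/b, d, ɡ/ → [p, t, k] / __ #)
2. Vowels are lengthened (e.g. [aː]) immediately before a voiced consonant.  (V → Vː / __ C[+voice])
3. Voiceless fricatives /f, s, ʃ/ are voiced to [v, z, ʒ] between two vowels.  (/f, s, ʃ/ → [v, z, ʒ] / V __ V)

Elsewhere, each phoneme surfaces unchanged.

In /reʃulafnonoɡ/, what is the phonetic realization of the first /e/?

/e/ (between /r/ and /ʃ/) fails the environment for rule 2, so it stays [e].

[e]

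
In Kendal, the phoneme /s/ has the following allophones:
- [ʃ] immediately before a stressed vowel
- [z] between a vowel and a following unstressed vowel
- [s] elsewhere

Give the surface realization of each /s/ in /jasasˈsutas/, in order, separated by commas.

[z], [s], [ʃ], [s]

Occurrence 1 (position 3): between a vowel and a following unstressed vowel → [z].
Occurrence 2 (position 5): no conditioning environment matches → elsewhere allophone [s].
Occurrence 3 (position 6): immediately before a stressed vowel → [ʃ].
Occurrence 4 (position 10): no conditioning environment matches → elsewhere allophone [s].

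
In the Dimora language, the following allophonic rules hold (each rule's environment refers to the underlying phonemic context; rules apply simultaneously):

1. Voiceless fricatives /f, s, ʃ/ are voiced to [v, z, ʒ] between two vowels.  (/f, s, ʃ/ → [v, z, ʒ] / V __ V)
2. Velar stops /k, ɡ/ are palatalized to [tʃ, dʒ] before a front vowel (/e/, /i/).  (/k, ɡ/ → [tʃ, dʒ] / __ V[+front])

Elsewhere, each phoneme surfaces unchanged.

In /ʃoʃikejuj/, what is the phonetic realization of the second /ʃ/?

/ʃ/ — between /o/ and /i/, between two vowels — surfaces as [ʒ] (rule 1).

[ʒ]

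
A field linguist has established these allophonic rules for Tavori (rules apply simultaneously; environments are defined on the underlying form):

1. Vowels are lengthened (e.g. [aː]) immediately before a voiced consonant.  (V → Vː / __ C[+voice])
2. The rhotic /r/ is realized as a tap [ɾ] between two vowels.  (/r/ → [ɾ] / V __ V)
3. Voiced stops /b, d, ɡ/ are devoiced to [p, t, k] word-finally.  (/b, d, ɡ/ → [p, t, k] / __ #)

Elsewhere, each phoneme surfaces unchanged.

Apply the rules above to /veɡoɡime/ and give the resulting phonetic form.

/e/ (between /v/ and /ɡ/): before a voiced consonant, so rule 1 applies → [eː].
/ɡ/ (between /e/ and /o/) fails the environment for rule 3, so it stays [ɡ].
Rule 1 applies to /o/ (between /ɡ/ and /ɡ/: before a voiced consonant) → [oː].
/ɡ/ (between /o/ and /i/) is in the target of rule 3 but the environment (word-finally) is not met → [ɡ].
/i/ (between /ɡ/ and /m/): before a voiced consonant, so rule 1 applies → [iː].
/e/ (word-final) is in the target of rule 1 but the environment (before a voiced consonant) is not met → [e].

[veːɡoːɡiːme]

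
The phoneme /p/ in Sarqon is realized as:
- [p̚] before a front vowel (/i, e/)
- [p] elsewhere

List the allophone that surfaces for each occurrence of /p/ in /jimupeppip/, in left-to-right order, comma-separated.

[p̚], [p], [p̚], [p]

Occurrence 1 (position 5): before a front vowel (/i, e/) → [p̚].
Occurrence 2 (position 7): no conditioning environment matches → elsewhere allophone [p].
Occurrence 3 (position 8): before a front vowel (/i, e/) → [p̚].
Occurrence 4 (position 10): no conditioning environment matches → elsewhere allophone [p].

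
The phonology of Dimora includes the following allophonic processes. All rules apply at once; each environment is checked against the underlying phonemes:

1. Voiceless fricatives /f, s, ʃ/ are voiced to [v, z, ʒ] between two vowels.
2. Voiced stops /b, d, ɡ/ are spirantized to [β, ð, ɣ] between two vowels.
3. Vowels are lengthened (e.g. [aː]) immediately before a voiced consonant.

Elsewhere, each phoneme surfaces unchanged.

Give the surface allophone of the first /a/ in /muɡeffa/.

[a]

/a/ (word-final) is in the target of rule 3 but the environment (before a voiced consonant) is not met → [a].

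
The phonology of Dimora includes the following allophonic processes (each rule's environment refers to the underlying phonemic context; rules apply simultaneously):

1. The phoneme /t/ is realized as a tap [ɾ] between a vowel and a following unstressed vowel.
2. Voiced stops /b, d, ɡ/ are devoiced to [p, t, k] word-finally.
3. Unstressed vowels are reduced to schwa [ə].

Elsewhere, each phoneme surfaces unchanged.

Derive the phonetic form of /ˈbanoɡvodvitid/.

/b/ — word-initial; rule 2 does not apply here → [b].
/a/ — between /b/ and /n/; rule 3 does not apply here → [a].
Rule 3 applies to /o/ (between /n/ and /ɡ/: in an unstressed syllable) → [ə].
/ɡ/ (between /o/ and /v/) is in the target of rule 2 but the environment (word-finally) is not met → [ɡ].
/o/ (between /v/ and /d/) occurs in an unstressed syllable → [ə] by rule 3.
/d/ (between /o/ and /v/): rule 2 targets it, but not word-finally → unchanged [d].
/i/ — between /v/ and /t/, in an unstressed syllable — surfaces as [ə] (rule 3).
/t/ (between /i/ and /i/) occurs between a vowel and a following unstressed vowel → [ɾ] by rule 1.
/i/ (between /t/ and /d/) occurs in an unstressed syllable → [ə] by rule 3.
Rule 2 applies to /d/ (word-final: word-finally) → [t].

[ˈbanəɡvədvəɾət]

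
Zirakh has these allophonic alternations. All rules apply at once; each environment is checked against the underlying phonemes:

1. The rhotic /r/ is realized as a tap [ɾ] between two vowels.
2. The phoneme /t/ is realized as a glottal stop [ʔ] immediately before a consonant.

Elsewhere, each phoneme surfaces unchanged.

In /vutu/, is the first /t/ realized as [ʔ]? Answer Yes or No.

No

/t/ (between /u/ and /u/) is in the target of rule 2 but the environment (immediately before a consonant) is not met → [t].
The actual realization is [t], not [ʔ].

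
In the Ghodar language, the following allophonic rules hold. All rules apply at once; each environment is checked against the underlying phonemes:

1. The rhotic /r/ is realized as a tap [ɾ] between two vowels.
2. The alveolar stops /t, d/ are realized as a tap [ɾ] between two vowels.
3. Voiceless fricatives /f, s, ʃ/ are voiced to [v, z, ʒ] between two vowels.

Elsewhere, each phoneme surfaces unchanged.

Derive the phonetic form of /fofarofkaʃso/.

[fovaɾofkaʃso]

/f/ (word-initial) fails the environment for rule 3, so it stays [f].
/o/ — not in any rule's target class → [o].
/f/ (between /o/ and /a/): between two vowels, so rule 3 applies → [v].
/a/ (between /f/ and /r/): no rule targets it → [a].
/r/ meets the environment for rule 1 (between two vowels) → [ɾ].
/o/ — not in any rule's target class → [o].
/f/ — between /o/ and /k/; rule 3 does not apply here → [f].
/k/ stays [k].
/a/ (between /k/ and /ʃ/): no rule targets it → [a].
/ʃ/ (between /a/ and /s/) fails the environment for rule 3, so it stays [ʃ].
/s/ (between /ʃ/ and /o/) is in the target of rule 3 but the environment (between two vowels) is not met → [s].
/o/ — not in any rule's target class → [o].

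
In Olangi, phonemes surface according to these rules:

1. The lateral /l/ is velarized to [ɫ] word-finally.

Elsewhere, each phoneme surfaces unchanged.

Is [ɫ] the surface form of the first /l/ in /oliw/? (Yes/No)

/l/ — between /o/ and /i/; rule 1 does not apply here → [l].
The actual realization is [l], not [ɫ].

No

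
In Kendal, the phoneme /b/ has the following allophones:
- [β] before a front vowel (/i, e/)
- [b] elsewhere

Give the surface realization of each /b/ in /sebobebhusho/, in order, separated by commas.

[b], [β], [b]

Occurrence 1 (position 3): no conditioning environment matches → elsewhere allophone [b].
Occurrence 2 (position 5): before a front vowel (/i, e/) → [β].
Occurrence 3 (position 7): no conditioning environment matches → elsewhere allophone [b].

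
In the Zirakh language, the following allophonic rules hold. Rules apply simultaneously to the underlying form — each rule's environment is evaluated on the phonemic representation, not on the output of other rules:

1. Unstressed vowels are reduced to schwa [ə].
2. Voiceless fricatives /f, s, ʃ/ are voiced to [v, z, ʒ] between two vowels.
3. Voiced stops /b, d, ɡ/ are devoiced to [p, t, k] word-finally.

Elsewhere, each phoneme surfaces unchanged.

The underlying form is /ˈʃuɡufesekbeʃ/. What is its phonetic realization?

/ʃ/ (word-initial) is in the target of rule 2 but the environment (between two vowels) is not met → [ʃ].
/u/ — between /ʃ/ and /ɡ/; rule 1 does not apply here → [u].
/ɡ/ (between /u/ and /u/) fails the environment for rule 3, so it stays [ɡ].
/u/ (between /ɡ/ and /f/) occurs in an unstressed syllable → [ə] by rule 1.
/f/ (between /u/ and /e/) occurs between two vowels → [v] by rule 2.
/e/ meets the environment for rule 1 (in an unstressed syllable) → [ə].
Rule 2 applies to /s/ (between /e/ and /e/: between two vowels) → [z].
/e/ (between /s/ and /k/): in an unstressed syllable, so rule 1 applies → [ə].
/b/ (between /k/ and /e/): rule 3 targets it, but not word-finally → unchanged [b].
/e/ meets the environment for rule 1 (in an unstressed syllable) → [ə].
/ʃ/ — word-final; rule 2 does not apply here → [ʃ].

[ˈʃuɡəvəzəkbəʃ]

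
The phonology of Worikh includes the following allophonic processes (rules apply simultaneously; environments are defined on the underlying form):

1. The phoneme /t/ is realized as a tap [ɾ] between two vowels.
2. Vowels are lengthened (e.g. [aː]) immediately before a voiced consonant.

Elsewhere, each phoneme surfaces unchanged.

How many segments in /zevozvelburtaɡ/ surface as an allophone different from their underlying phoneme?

5

Segments that undergo a rule: /e/ → [eː] (rule 2); /o/ → [oː] (rule 2); /e/ → [eː] (rule 2); /u/ → [uː] (rule 2); /a/ → [aː] (rule 2).
All other segments surface unchanged.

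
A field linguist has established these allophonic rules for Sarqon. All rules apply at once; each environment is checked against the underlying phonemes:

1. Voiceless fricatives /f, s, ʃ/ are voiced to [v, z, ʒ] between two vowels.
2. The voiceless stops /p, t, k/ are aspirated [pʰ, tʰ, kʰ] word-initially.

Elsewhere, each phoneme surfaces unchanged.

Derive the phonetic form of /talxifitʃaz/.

[tʰalxivitʃaz]

Rule 2 applies to /t/ (word-initial: word-initially) → [tʰ].
/a/ — not in any rule's target class → [a].
/l/ — not in any rule's target class → [l].
/x/ stays [x].
/i/ (between /x/ and /f/) is unaffected → [i].
Rule 1 applies to /f/ (between /i/ and /i/: between two vowels) → [v].
/i/ stays [i].
/t/ (between /i/ and /ʃ/) fails the environment for rule 2, so it stays [t].
/ʃ/ — between /t/ and /a/; rule 1 does not apply here → [ʃ].
/a/ (between /ʃ/ and /z/): no rule targets it → [a].
/z/ — not in any rule's target class → [z].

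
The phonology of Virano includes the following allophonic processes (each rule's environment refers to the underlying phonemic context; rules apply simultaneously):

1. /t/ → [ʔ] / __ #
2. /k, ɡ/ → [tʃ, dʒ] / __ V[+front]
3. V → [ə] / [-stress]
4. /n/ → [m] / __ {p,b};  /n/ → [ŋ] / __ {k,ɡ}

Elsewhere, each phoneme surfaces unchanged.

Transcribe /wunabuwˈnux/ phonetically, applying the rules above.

[wənəbəwˈnux]

/w/ stays [w].
/u/ (between /w/ and /n/): in an unstressed syllable, so rule 3 applies → [ə].
/n/ (between /u/ and /a/): rule 4 targets it, but not before a labial or velar stop → unchanged [n].
/a/ (between /n/ and /b/) occurs in an unstressed syllable → [ə] by rule 3.
/b/ (between /a/ and /u/): no rule targets it → [b].
/u/ (between /b/ and /w/) occurs in an unstressed syllable → [ə] by rule 3.
/w/ (between /u/ and /n/) is unaffected → [w].
/n/ (between /w/ and /u/): rule 4 targets it, but not before a labial or velar stop → unchanged [n].
/u/ (between /n/ and /x/) fails the environment for rule 3, so it stays [u].
/x/ (word-final) is unaffected → [x].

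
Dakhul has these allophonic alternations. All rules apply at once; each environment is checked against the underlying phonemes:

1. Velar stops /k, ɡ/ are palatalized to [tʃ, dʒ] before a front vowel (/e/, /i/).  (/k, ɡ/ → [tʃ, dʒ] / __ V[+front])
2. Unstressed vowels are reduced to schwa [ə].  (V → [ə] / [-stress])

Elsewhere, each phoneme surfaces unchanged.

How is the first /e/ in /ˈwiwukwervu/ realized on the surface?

Rule 2 applies to /e/ (between /w/ and /r/: in an unstressed syllable) → [ə].

[ə]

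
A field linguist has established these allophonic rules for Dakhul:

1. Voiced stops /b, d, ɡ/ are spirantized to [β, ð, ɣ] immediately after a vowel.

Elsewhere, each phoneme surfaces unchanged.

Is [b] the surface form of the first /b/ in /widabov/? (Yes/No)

No

/b/ (between /a/ and /o/) occurs immediately after a vowel → [β] by rule 1.
The actual realization is [β], not [b].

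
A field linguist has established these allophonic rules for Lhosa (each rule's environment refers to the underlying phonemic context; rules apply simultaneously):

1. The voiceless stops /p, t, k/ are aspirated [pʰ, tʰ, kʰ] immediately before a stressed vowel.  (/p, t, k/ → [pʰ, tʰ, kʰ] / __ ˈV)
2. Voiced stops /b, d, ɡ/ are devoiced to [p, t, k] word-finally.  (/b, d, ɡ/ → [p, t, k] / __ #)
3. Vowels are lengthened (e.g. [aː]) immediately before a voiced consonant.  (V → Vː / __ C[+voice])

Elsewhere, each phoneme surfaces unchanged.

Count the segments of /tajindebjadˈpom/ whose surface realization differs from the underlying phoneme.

6

Segments that undergo a rule: /a/ → [aː] (rule 3); /i/ → [iː] (rule 3); /e/ → [eː] (rule 3); /a/ → [aː] (rule 3); /p/ → [pʰ] (rule 1); /o/ → [oː] (rule 3).
All other segments surface unchanged.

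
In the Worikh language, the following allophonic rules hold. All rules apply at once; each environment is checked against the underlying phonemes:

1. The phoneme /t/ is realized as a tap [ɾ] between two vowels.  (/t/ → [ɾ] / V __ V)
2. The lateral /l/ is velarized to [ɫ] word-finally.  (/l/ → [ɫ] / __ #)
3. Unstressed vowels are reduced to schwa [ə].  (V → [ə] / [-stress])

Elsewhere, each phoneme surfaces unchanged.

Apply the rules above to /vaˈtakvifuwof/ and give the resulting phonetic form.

[vəˈɾakvəfəwəf]

/v/ stays [v].
/a/ (between /v/ and /t/): in an unstressed syllable, so rule 3 applies → [ə].
/t/ meets the environment for rule 1 (between two vowels) → [ɾ].
/a/ (between /t/ and /k/) fails the environment for rule 3, so it stays [a].
/k/ (between /a/ and /v/): no rule targets it → [k].
/v/ (between /k/ and /i/): no rule targets it → [v].
/i/ (between /v/ and /f/) occurs in an unstressed syllable → [ə] by rule 3.
/f/ — not in any rule's target class → [f].
/u/ — between /f/ and /w/, in an unstressed syllable — surfaces as [ə] (rule 3).
/w/ — not in any rule's target class → [w].
/o/ (between /w/ and /f/) occurs in an unstressed syllable → [ə] by rule 3.
/f/ (word-final): no rule targets it → [f].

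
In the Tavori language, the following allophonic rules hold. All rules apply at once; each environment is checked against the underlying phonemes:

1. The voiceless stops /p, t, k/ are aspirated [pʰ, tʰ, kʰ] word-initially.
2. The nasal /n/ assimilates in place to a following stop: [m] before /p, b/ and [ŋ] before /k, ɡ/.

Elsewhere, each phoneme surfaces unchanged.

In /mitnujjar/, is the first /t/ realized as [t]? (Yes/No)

/t/ (between /i/ and /n/) is in the target of rule 1 but the environment (word-initially) is not met → [t].
The actual realization is [t], which matches [t].

Yes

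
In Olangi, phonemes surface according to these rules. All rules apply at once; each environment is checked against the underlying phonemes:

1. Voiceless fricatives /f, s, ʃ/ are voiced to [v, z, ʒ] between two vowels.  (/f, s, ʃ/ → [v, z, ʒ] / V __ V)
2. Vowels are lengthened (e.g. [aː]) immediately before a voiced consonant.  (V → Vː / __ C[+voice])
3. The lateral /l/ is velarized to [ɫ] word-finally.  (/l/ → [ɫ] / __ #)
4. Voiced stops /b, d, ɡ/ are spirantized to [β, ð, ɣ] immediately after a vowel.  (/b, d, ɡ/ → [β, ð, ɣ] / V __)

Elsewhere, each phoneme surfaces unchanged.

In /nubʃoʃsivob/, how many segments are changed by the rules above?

Segments that undergo a rule: /u/ → [uː] (rule 2); /b/ → [β] (rule 4); /i/ → [iː] (rule 2); /o/ → [oː] (rule 2); /b/ → [β] (rule 4).
All other segments surface unchanged.

5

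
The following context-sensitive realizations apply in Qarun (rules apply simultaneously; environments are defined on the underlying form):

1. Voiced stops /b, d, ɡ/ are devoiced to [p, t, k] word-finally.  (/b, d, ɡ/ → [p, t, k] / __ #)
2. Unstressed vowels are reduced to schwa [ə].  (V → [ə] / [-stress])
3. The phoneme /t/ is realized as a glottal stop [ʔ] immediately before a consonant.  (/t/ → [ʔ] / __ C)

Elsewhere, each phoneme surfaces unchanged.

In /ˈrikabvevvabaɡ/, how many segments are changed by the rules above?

5

Segments that undergo a rule: /a/ → [ə] (rule 2); /e/ → [ə] (rule 2); /a/ → [ə] (rule 2); /a/ → [ə] (rule 2); /ɡ/ → [k] (rule 1).
All other segments surface unchanged.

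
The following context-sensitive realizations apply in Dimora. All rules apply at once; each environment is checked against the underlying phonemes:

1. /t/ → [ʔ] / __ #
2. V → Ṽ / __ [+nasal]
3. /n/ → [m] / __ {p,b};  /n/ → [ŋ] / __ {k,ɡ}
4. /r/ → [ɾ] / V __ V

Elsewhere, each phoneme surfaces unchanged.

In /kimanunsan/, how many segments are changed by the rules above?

4

Segments that undergo a rule: /i/ → [ĩ] (rule 2); /a/ → [ã] (rule 2); /u/ → [ũ] (rule 2); /a/ → [ã] (rule 2).
All other segments surface unchanged.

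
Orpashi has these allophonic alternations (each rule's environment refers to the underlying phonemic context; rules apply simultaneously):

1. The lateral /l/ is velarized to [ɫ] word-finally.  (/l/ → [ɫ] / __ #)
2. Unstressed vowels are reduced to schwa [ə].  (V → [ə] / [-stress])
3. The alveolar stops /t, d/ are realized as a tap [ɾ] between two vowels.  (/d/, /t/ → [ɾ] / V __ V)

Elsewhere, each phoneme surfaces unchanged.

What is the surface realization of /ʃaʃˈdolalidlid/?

[ʃəʃˈdolələdləd]

/a/ (between /ʃ/ and /ʃ/) occurs in an unstressed syllable → [ə] by rule 2.
/d/ (between /ʃ/ and /o/): rule 3 targets it, but not between two vowels → unchanged [d].
/o/ (between /d/ and /l/) fails the environment for rule 2, so it stays [o].
/l/ (between /o/ and /a/) fails the environment for rule 1, so it stays [l].
/a/ (between /l/ and /l/) occurs in an unstressed syllable → [ə] by rule 2.
/l/ (between /a/ and /i/): rule 1 targets it, but not word-finally → unchanged [l].
/i/ — between /l/ and /d/, in an unstressed syllable — surfaces as [ə] (rule 2).
/d/ — between /i/ and /l/; rule 3 does not apply here → [d].
/l/ (between /d/ and /i/): rule 1 targets it, but not word-finally → unchanged [l].
/i/ (between /l/ and /d/): in an unstressed syllable, so rule 2 applies → [ə].
/d/ (word-final) fails the environment for rule 3, so it stays [d].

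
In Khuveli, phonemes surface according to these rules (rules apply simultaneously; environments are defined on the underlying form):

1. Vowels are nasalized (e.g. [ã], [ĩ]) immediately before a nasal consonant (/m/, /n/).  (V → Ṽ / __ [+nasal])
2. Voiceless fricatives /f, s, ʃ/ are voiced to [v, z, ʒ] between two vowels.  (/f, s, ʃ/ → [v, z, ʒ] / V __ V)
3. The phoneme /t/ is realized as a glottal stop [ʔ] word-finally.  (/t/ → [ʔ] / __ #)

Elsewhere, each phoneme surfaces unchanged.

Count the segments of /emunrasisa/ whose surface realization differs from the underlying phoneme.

Segments that undergo a rule: /e/ → [ẽ] (rule 1); /u/ → [ũ] (rule 1); /s/ → [z] (rule 2); /s/ → [z] (rule 2).
All other segments surface unchanged.

4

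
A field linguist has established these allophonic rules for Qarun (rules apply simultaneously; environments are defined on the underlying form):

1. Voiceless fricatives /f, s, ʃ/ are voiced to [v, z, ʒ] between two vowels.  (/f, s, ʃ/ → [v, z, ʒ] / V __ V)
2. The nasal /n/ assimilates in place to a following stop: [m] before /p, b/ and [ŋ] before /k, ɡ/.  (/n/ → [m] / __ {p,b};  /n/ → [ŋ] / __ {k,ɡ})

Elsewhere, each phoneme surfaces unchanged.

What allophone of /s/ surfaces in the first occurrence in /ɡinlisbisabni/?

[s]

/s/ (between /i/ and /b/) is in the target of rule 1 but the environment (between two vowels) is not met → [s].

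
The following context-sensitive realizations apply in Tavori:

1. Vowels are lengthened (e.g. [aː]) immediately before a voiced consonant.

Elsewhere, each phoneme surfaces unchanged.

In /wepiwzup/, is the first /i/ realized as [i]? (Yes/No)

No

/i/ meets the environment for rule 1 (before a voiced consonant) → [iː].
The actual realization is [iː], not [i].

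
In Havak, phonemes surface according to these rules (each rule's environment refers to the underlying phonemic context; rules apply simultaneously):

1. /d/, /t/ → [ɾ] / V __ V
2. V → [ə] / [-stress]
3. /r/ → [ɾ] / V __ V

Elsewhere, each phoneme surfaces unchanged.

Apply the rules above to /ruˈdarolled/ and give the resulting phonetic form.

[rəˈɾaɾəlləd]

/r/ (word-initial) fails the environment for rule 3, so it stays [r].
Rule 2 applies to /u/ (between /r/ and /d/: in an unstressed syllable) → [ə].
/d/ (between /u/ and /a/) occurs between two vowels → [ɾ] by rule 1.
/a/ — between /d/ and /r/; rule 2 does not apply here → [a].
/r/ (between /a/ and /o/) occurs between two vowels → [ɾ] by rule 3.
/o/ (between /r/ and /l/): in an unstressed syllable, so rule 2 applies → [ə].
/l/ stays [l].
/l/ — not in any rule's target class → [l].
/e/ — between /l/ and /d/, in an unstressed syllable — surfaces as [ə] (rule 2).
/d/ (word-final): rule 1 targets it, but not between two vowels → unchanged [d].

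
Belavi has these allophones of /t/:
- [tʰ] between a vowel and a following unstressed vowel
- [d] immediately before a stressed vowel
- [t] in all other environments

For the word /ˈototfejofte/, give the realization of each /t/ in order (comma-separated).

Occurrence 1 (position 2): between a vowel and a following unstressed vowel → [tʰ].
Occurrence 2 (position 4): no conditioning environment matches → elsewhere allophone [t].
Occurrence 3 (position 10): no conditioning environment matches → elsewhere allophone [t].

[tʰ], [t], [t]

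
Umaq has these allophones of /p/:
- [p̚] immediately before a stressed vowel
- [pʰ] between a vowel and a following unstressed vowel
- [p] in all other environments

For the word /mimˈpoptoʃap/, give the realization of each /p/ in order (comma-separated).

[p̚], [p], [p]

Occurrence 1 (position 4): immediately before a stressed vowel → [p̚].
Occurrence 2 (position 6): no conditioning environment matches → elsewhere allophone [p].
Occurrence 3 (position 11): no conditioning environment matches → elsewhere allophone [p].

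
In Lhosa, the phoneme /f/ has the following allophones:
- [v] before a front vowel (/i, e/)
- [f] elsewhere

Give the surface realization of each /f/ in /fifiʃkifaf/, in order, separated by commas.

Occurrence 1 (position 1): before a front vowel (/i, e/) → [v].
Occurrence 2 (position 3): before a front vowel (/i, e/) → [v].
Occurrence 3 (position 8): no conditioning environment matches → elsewhere allophone [f].
Occurrence 4 (position 10): no conditioning environment matches → elsewhere allophone [f].

[v], [v], [f], [f]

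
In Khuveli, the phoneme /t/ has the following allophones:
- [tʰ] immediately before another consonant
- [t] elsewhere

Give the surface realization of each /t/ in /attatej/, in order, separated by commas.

[tʰ], [t], [t]

Occurrence 1 (position 2): immediately before another consonant → [tʰ].
Occurrence 2 (position 3): no conditioning environment matches → elsewhere allophone [t].
Occurrence 3 (position 5): no conditioning environment matches → elsewhere allophone [t].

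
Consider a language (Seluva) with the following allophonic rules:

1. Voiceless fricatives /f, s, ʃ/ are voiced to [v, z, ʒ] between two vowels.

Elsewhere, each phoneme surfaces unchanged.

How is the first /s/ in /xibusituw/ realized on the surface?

Rule 1 applies to /s/ (between /u/ and /i/: between two vowels) → [z].

[z]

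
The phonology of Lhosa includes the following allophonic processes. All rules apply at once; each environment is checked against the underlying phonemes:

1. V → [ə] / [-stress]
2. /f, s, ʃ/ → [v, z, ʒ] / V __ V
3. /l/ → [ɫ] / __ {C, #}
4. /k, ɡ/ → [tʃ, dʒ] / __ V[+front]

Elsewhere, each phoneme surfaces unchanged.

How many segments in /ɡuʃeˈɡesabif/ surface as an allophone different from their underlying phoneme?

7

Segments that undergo a rule: /u/ → [ə] (rule 1); /ʃ/ → [ʒ] (rule 2); /e/ → [ə] (rule 1); /ɡ/ → [dʒ] (rule 4); /s/ → [z] (rule 2); /a/ → [ə] (rule 1); /i/ → [ə] (rule 1).
All other segments surface unchanged.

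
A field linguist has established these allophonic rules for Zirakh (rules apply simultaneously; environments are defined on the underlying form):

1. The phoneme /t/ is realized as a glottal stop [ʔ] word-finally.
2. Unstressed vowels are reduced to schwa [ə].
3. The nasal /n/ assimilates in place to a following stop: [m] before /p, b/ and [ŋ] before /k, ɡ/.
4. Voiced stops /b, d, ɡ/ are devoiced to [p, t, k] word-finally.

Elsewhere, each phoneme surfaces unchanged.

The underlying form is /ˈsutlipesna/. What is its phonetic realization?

[ˈsutləpəsnə]

/s/ stays [s].
/u/ (between /s/ and /t/) is in the target of rule 2 but the environment (in an unstressed syllable) is not met → [u].
/t/ — between /u/ and /l/; rule 1 does not apply here → [t].
/l/ (between /t/ and /i/): no rule targets it → [l].
/i/ — between /l/ and /p/, in an unstressed syllable — surfaces as [ə] (rule 2).
/p/ — not in any rule's target class → [p].
/e/ — between /p/ and /s/, in an unstressed syllable — surfaces as [ə] (rule 2).
/s/ — not in any rule's target class → [s].
/n/ (between /s/ and /a/) is in the target of rule 3 but the environment (before a labial or velar stop) is not met → [n].
/a/ (word-final) occurs in an unstressed syllable → [ə] by rule 2.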